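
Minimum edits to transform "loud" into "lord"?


Word 1: "loud" (length 4)
Word 2: "lord" (length 4)
One optimal edit sequence (insert/delete/substitute each cost 1):
  1. keep 'l'
  2. keep 'o'
  3. substitute 'u' -> 'r'  (+1)
  4. keep 'd'
Total edit operations: 1
Edit distance = 1


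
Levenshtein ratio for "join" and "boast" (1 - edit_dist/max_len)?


Word 1: "join" (length 4)
Word 2: "boast" (length 5)
One optimal edit sequence:
  1. substitute 'j' -> 'b'  (+1)
  2. keep 'o'
  3. insert 'a'  (+1)
  4. substitute 'i' -> 's'  (+1)
  5. substitute 'n' -> 't'  (+1)
Edit distance = 4
Max length = max(4, 5) = 5
Similarity = 1 - 4/5
= 0.2000


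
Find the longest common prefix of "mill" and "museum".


Word 1: "mill"
Word 2: "museum"
Comparing from start:
  Pos 0: 'm' == 'm'
  Pos 1: 'i' != 'u' (stop)
LCP = "m" (length 1)


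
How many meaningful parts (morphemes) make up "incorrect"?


Word: "incorrect"
Morphemes: in- | correct
Each morpheme carries meaning
= 2 morphemes


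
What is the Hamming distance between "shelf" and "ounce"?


Comparing character by character (same length = 5):
  Pos 0: 's' vs 'o' !=
  Pos 1: 'h' vs 'u' !=
  Pos 2: 'e' vs 'n' !=
  Pos 3: 'l' vs 'c' !=
  Pos 4: 'f' vs 'e' !=
Hamming distance = 5


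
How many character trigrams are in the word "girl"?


Word: "girl" (length 4)
Number of 3-grams = length - 3 + 1 = 4 - 3 + 1
= 2


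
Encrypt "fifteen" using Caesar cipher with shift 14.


Word: "fifteen"
Shift: 14
Each letter → (letter + shift) mod 26:
  'f' (5) + 14 = 19 → 't'
  'i' (8) + 14 = 22 → 'w'
  'f' (5) + 14 = 19 → 't'
  't' (19) + 14 = 7 → 'h'
  'e' (4) + 14 = 18 → 's'
  'e' (4) + 14 = 18 → 's'
  'n' (13) + 14 = 1 → 'b'
Result = "twthssb"


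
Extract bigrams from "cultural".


Word: "cultural" (length 8)
Number of bigrams = 8 - 2 + 1 = 7
  Position 0: "cu"
  Position 1: "ul"
  Position 2: "lt"
  Position 3: "tu"
  Position 4: "ur"
  Position 5: "ra"
  Position 6: "al"
Bigrams = "cu", "ul", "lt", "tu", "ur", "ra", "al"


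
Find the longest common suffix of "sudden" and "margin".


Word 1: "sudden"
Word 2: "margin"
Comparing from end:
  Pos -1: 'n' == 'n'
  Pos -2: 'e' != 'i' (stop)
LCS = "n" (length 1)


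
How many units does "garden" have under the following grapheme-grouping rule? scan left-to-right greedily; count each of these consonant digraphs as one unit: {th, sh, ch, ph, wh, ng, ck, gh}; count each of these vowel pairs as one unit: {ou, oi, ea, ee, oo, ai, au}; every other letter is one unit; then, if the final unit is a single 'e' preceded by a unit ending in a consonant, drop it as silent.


Word: "garden" (6 letters)
Left-to-right scan:
  (1) 'g' (letter)
  (2) 'a' (letter)
  (3) 'r' (letter)
  (4) 'd' (letter)
  (5) 'e' (letter)
  (6) 'n' (letter)
Units from scan: 6
Sound units = 6 units


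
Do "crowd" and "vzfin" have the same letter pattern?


Pattern of "crowd": [0, 1, 2, 3, 4]
Pattern of "vzfin": [0, 1, 2, 3, 4]
Patterns match
Same pattern = Yes


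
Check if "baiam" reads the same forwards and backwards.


Word: "baiam"
Reversed: "maiab"
Forward == Backward? baiam != maiab
Palindrome = No


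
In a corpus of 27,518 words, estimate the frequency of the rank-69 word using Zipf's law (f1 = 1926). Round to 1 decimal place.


Zipf's law: f(r) = f(1) / r
f(1) = 1926
f(69) = 1926 / 69
= 27.9 occurrences


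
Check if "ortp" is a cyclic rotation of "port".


Word: "port", Candidate: "ortp"
Method: check if candidate is substring of word+word
"portport" contains "ortp"? Yes
Is rotation = Yes


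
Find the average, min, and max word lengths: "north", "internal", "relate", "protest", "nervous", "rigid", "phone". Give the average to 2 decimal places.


Lengths: "north"=5, "internal"=8, "relate"=6, "protest"=7, "nervous"=7, "rigid"=5, "phone"=5
Sum = 43, Count = 7
Average = 43/7 = 6.14
= avg=6.14, min=5, max=8


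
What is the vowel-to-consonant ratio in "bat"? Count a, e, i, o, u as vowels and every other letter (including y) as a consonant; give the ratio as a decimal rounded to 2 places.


Word: "bat"
Vowels (a,e,i,o,u): 1
Consonants: 2
Ratio = 1/2
= 0.50


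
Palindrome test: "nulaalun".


Word: "nulaalun"
Reversed: "nulaalun"
Forward == Backward? nulaalun == nulaalun
Palindrome = Yes


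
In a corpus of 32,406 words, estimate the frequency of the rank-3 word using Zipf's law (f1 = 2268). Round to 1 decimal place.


Zipf's law: f(r) = f(1) / r
f(1) = 2268
f(3) = 2268 / 3
= 756.0 occurrences


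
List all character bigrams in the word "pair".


Word: "pair" (length 4)
Number of bigrams = 4 - 2 + 1 = 3
  Position 0: "pa"
  Position 1: "ai"
  Position 2: "ir"
Bigrams = "pa", "ai", "ir"


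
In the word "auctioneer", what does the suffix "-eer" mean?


Suffix: -eer
As in: auctioneer -> auction + -eer
Meaning = one who is concerned with


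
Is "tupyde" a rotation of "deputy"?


Word: "deputy", Candidate: "tupyde"
Method: check if candidate is substring of word+word
"deputydeputy" contains "tupyde"? No
Is rotation = No


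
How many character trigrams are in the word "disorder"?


Word: "disorder" (length 8)
Number of 3-grams = length - 3 + 1 = 8 - 3 + 1
= 6


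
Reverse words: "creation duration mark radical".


Original: "creation duration mark radical"
Words (1..n): creation | duration | mark | radical
Reversed (n..1): radical | mark | duration | creation
Result = "radical mark duration creation"


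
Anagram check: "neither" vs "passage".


Word 1: "neither" → sorted: eehinrt
Word 2: "passage" → sorted: aaegpss
Same letters? eehinrt != aaegpss
Anagram = No


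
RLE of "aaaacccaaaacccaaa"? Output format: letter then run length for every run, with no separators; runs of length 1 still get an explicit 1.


String: "aaaacccaaaacccaaa"
Scanning for consecutive runs:
  'a' x 4
  'c' x 3
  'a' x 4
  'c' x 3
  'a' x 3
RLE = "a4c3a4c3a3"


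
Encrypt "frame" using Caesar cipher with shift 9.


Word: "frame"
Shift: 9
Each letter → (letter + shift) mod 26:
  'f' (5) + 9 = 14 → 'o'
  'r' (17) + 9 = 0 → 'a'
  'a' (0) + 9 = 9 → 'j'
  'm' (12) + 9 = 21 → 'v'
  'e' (4) + 9 = 13 → 'n'
Result = "oajvn"


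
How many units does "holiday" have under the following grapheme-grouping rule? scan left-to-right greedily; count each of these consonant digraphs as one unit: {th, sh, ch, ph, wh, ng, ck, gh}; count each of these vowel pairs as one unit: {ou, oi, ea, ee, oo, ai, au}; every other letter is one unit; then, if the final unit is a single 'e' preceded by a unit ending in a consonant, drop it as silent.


Word: "holiday" (7 letters)
Left-to-right scan:
  [1] 'h' (letter)
  [2] 'o' (letter)
  [3] 'l' (letter)
  [4] 'i' (letter)
  [5] 'd' (letter)
  [6] 'a' (letter)
  [7] 'y' (letter)
Units from scan: 7
Sound units = 7 units


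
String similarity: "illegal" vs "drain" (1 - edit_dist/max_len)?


Word 1: "illegal" (length 7)
Word 2: "drain" (length 5)
One optimal edit sequence:
  1. delete 'i'  (+1)
  2. delete 'l'  (+1)
  3. substitute 'l' -> 'd'  (+1)
  4. substitute 'e' -> 'r'  (+1)
  5. substitute 'g' -> 'a'  (+1)
  6. substitute 'a' -> 'i'  (+1)
  7. substitute 'l' -> 'n'  (+1)
Edit distance = 7
Max length = max(7, 5) = 7
Similarity = 1 - 7/7
= 0.0000


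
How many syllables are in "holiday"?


Word: "holiday"
Syllable breakdown: hol · i · day
Counting: 3 parts
= 3 syllables


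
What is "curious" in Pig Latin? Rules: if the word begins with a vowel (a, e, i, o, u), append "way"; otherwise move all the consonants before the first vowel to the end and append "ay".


Word: "curious"
Starts with consonant(s) → move to end, add 'ay'
Consonant cluster: "c"
Pig Latin = "uriouscay"


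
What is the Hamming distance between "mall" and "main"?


Comparing character by character (same length = 4):
  Pos 0: 'm' vs 'm' =
  Pos 1: 'a' vs 'a' =
  Pos 2: 'l' vs 'i' !=
  Pos 3: 'l' vs 'n' !=
Hamming distance = 2


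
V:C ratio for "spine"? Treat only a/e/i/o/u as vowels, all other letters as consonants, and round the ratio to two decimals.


Word: "spine"
Vowels (a,e,i,o,u): 2
Consonants: 3
Ratio = 2/3
= 0.67


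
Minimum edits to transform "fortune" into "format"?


Word 1: "fortune" (length 7)
Word 2: "format" (length 6)
One optimal edit sequence (insert/delete/substitute each cost 1):
  1. keep 'f'
  2. keep 'o'
  3. keep 'r'
  4. delete 't'  (+1)
  5. substitute 'u' -> 'm'  (+1)
  6. substitute 'n' -> 'a'  (+1)
  7. substitute 'e' -> 't'  (+1)
Total edit operations: 4
Edit distance = 4


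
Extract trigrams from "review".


Word: "review" (length 6)
Number of trigrams = 6 - 3 + 1 = 4
  Position 0: "rev"
  Position 1: "evi"
  Position 2: "vie"
  Position 3: "iew"
Trigrams = "rev", "evi", "vie", "iew"


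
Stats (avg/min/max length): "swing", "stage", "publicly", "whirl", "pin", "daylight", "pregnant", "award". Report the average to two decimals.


Lengths: "swing"=5, "stage"=5, "publicly"=8, "whirl"=5, "pin"=3, "daylight"=8, "pregnant"=8, "award"=5
Sum = 47, Count = 8
Average = 47/8 = 5.88
= avg=5.88, min=3, max=8


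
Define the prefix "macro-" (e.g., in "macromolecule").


Prefix: macro-
Example: macromolecule = macro- + molecule
Meaning = large


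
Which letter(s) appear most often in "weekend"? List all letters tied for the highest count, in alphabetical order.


Word: "weekend"
Letter counts:
  'd': 1
  'e': 3
  'k': 1
  'n': 1
  'w': 1
Maximum count = 3
Most frequent = 'e' (3 times each)


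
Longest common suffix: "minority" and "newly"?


Word 1: "minority"
Word 2: "newly"
Comparing from end:
  Pos -1: 'y' == 'y'
  Pos -2: 't' != 'l' (stop)
LCS = "y" (length 1)


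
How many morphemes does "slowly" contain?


Word: "slowly"
Morphemes: slow + -ly
Each morpheme carries meaning
= 2 morphemes


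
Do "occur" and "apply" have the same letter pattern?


Pattern of "occur": [0, 1, 1, 2, 3]
Pattern of "apply": [0, 1, 1, 2, 3]
Patterns match
Same pattern = Yes


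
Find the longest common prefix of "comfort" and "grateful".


Word 1: "comfort"
Word 2: "grateful"
Comparing from start:
  Pos 0: 'c' != 'g' (stop)
LCP = "" (length 0)


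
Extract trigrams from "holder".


Word: "holder" (length 6)
Number of trigrams = 6 - 3 + 1 = 4
  Position 0: "hol"
  Position 1: "old"
  Position 2: "lde"
  Position 3: "der"
Trigrams = "hol", "old", "lde", "der"


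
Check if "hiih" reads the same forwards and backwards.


Word: "hiih"
Reversed: "hiih"
Forward == Backward? hiih == hiih
Palindrome = Yes


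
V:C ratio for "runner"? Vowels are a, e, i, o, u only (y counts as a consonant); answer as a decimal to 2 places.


Word: "runner"
Vowels (a,e,i,o,u): 2
Consonants: 4
Ratio = 2/4
= 0.50


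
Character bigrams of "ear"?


Word: "ear" (length 3)
Number of bigrams = 3 - 2 + 1 = 2
  Position 0: "ea"
  Position 1: "ar"
Bigrams = "ea", "ar"


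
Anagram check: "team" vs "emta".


Word 1: "team" → sorted: aemt
Word 2: "emta" → sorted: aemt
Same letters? aemt == aemt
Anagram = Yes


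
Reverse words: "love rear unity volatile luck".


Original: "love rear unity volatile luck"
Words (1..n): love | rear | unity | volatile | luck
Reversed (n..1): luck | volatile | unity | rear | love
Result = "luck volatile unity rear love"


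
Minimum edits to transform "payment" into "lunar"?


Word 1: "payment" (length 7)
Word 2: "lunar" (length 5)
One optimal edit sequence (insert/delete/substitute each cost 1):
  1. delete 'p'  (+1)
  2. delete 'a'  (+1)
  3. substitute 'y' -> 'l'  (+1)
  4. substitute 'm' -> 'u'  (+1)
  5. substitute 'e' -> 'n'  (+1)
  6. substitute 'n' -> 'a'  (+1)
  7. substitute 't' -> 'r'  (+1)
Total edit operations: 7
Edit distance = 7


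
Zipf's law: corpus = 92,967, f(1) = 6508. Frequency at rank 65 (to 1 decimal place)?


Zipf's law: f(r) = f(1) / r
f(1) = 6508
f(65) = 6508 / 65
= 100.1 occurrences


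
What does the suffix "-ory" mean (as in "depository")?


Suffix: -ory
As in: depository -> deposit + -ory
Meaning = relating to / place for


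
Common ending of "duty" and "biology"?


Word 1: "duty"
Word 2: "biology"
Comparing from end:
  Pos -1: 'y' == 'y'
  Pos -2: 't' != 'g' (stop)
LCS = "y" (length 1)


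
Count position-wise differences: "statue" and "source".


Comparing character by character (same length = 6):
  Pos 0: 's' vs 's' =
  Pos 1: 't' vs 'o' !=
  Pos 2: 'a' vs 'u' !=
  Pos 3: 't' vs 'r' !=
  Pos 4: 'u' vs 'c' !=
  Pos 5: 'e' vs 'e' =
Hamming distance = 4


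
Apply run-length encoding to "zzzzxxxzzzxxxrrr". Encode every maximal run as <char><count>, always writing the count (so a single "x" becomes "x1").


String: "zzzzxxxzzzxxxrrr"
Scanning for consecutive runs:
  'z' x 4
  'x' x 3
  'z' x 3
  'x' x 3
  'r' x 3
RLE = "z4x3z3x3r3"


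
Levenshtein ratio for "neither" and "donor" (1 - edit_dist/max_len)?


Word 1: "neither" (length 7)
Word 2: "donor" (length 5)
One optimal edit sequence:
  1. delete 'n'  (+1)
  2. delete 'e'  (+1)
  3. substitute 'i' -> 'd'  (+1)
  4. substitute 't' -> 'o'  (+1)
  5. substitute 'h' -> 'n'  (+1)
  6. substitute 'e' -> 'o'  (+1)
  7. keep 'r'
Edit distance = 6
Max length = max(7, 5) = 7
Similarity = 1 - 6/7
= 0.1429


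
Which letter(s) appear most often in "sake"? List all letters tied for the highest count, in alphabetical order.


Word: "sake"
Letter counts:
  'a': 1
  'e': 1
  'k': 1
  's': 1
Maximum count = 1
Most frequent = 'a', 'e', 'k', 's' (1 time each)


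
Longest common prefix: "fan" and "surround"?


Word 1: "fan"
Word 2: "surround"
Comparing from start:
  Pos 0: 'f' != 's' (stop)
LCP = "" (length 0)


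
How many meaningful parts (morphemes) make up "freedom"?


Word: "freedom"
Morphemes: free / -dom
Each morpheme carries meaning
= 2 morphemes


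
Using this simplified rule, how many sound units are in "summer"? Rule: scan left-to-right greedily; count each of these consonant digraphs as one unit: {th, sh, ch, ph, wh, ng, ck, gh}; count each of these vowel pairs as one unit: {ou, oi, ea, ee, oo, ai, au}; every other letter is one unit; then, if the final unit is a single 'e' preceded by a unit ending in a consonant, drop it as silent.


Word: "summer" (6 letters)
Left-to-right scan:
  [1] 's' (letter)
  [2] 'u' (letter)
  [3] 'm' (letter)
  [4] 'm' (letter)
  [5] 'e' (letter)
  [6] 'r' (letter)
Units from scan: 6
Sound units = 6 units


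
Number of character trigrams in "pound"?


Word: "pound" (length 5)
Number of 3-grams = length - 3 + 1 = 5 - 3 + 1
= 3


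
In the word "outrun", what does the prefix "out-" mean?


Prefix: out-
Example: outrun = out- + run
Meaning = surpass


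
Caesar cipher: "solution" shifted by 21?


Word: "solution"
Shift: 21
Each letter → (letter + shift) mod 26:
  's' (18) + 21 = 13 → 'n'
  'o' (14) + 21 = 9 → 'j'
  'l' (11) + 21 = 6 → 'g'
  'u' (20) + 21 = 15 → 'p'
  't' (19) + 21 = 14 → 'o'
  'i' (8) + 21 = 3 → 'd'
  'o' (14) + 21 = 9 → 'j'
  'n' (13) + 21 = 8 → 'i'
Result = "njgpodji"


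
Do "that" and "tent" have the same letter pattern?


Pattern of "that": [0, 1, 2, 0]
Pattern of "tent": [0, 1, 2, 0]
Patterns match
Same pattern = Yes


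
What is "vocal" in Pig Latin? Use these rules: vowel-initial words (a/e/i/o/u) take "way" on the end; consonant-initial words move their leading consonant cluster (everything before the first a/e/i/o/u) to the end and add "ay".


Word: "vocal"
Starts with consonant(s) → move to end, add 'ay'
Consonant cluster: "v"
Pig Latin = "ocalvay"


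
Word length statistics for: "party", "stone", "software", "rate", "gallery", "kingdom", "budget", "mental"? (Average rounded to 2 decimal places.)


Lengths: "party"=5, "stone"=5, "software"=8, "rate"=4, "gallery"=7, "kingdom"=7, "budget"=6, "mental"=6
Sum = 48, Count = 8
Average = 48/8 = 6.00
= avg=6.00, min=4, max=8


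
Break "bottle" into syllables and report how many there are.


Word: "bottle"
Syllable breakdown: bot-tle
Counting: 2 parts
= 2 syllables


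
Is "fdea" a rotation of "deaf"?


Word: "deaf", Candidate: "fdea"
Method: check if candidate is substring of word+word
"deafdeaf" contains "fdea"? Yes
Is rotation = Yes


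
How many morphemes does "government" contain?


Word: "government"
Morphemes: govern | -ment
Each morpheme carries meaning
= 2 morphemes


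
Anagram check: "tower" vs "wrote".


Word 1: "tower" → sorted: eortw
Word 2: "wrote" → sorted: eortw
Same letters? eortw == eortw
Anagram = Yes


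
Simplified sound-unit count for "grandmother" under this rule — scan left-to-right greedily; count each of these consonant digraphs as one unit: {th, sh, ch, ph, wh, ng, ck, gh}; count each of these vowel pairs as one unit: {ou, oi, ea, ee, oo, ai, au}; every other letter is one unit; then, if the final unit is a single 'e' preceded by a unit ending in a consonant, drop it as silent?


Word: "grandmother" (11 letters)
Left-to-right scan:
  (1) 'g' (letter)
  (2) 'r' (letter)
  (3) 'a' (letter)
  (4) 'n' (letter)
  (5) 'd' (letter)
  (6) 'm' (letter)
  (7) 'o' (letter)
  (8) 'th' (digraph)
  (9) 'e' (letter)
  (10) 'r' (letter)
Units from scan: 10
Sound units = 10 units


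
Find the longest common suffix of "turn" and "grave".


Word 1: "turn"
Word 2: "grave"
Comparing from end:
  Pos -1: 'n' != 'e' (stop)
LCS = "" (length 0)


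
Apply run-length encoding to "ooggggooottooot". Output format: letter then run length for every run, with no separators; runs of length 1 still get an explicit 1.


String: "ooggggooottooot"
Scanning for consecutive runs:
  'o' x 2
  'g' x 4
  'o' x 3
  't' x 2
  'o' x 3
  't' x 1
RLE = "o2g4o3t2o3t1"


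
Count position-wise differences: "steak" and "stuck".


Comparing character by character (same length = 5):
  Pos 0: 's' vs 's' =
  Pos 1: 't' vs 't' =
  Pos 2: 'e' vs 'u' !=
  Pos 3: 'a' vs 'c' !=
  Pos 4: 'k' vs 'k' =
Hamming distance = 2


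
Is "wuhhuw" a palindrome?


Word: "wuhhuw"
Reversed: "wuhhuw"
Forward == Backward? wuhhuw == wuhhuw
Palindrome = Yes


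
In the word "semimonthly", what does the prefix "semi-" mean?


Prefix: semi-
Example: semimonthly (semi- + monthly)
Meaning = half


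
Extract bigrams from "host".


Word: "host" (length 4)
Number of bigrams = 4 - 2 + 1 = 3
  Position 0: "ho"
  Position 1: "os"
  Position 2: "st"
Bigrams = "ho", "os", "st"


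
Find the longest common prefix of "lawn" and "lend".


Word 1: "lawn"
Word 2: "lend"
Comparing from start:
  Pos 0: 'l' == 'l'
  Pos 1: 'a' != 'e' (stop)
LCP = "l" (length 1)


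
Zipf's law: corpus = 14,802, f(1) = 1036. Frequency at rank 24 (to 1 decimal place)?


Zipf's law: f(r) = f(1) / r
f(1) = 1036
f(24) = 1036 / 24
= 43.2 occurrences


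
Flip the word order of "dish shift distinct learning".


Original: "dish shift distinct learning"
Words (1..n): dish | shift | distinct | learning
Reversed (n..1): learning | distinct | shift | dish
Result = "learning distinct shift dish"


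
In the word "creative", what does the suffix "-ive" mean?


Suffix: -ive
Example: creative (create + -ive, with a spelling change)
Meaning = tending to


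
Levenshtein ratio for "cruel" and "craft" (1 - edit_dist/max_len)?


Word 1: "cruel" (length 5)
Word 2: "craft" (length 5)
One optimal edit sequence:
  1. keep 'c'
  2. keep 'r'
  3. substitute 'u' -> 'a'  (+1)
  4. substitute 'e' -> 'f'  (+1)
  5. substitute 'l' -> 't'  (+1)
Edit distance = 3
Max length = max(5, 5) = 5
Similarity = 1 - 3/5
= 0.4000


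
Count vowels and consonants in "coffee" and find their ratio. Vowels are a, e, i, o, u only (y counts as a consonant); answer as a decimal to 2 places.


Word: "coffee"
Vowels (a,e,i,o,u): 3
Consonants: 3
Ratio = 3/3
= 1.00


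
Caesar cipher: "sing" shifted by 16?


Word: "sing"
Shift: 16
Each letter → (letter + shift) mod 26:
  's' (18) + 16 = 8 → 'i'
  'i' (8) + 16 = 24 → 'y'
  'n' (13) + 16 = 3 → 'd'
  'g' (6) + 16 = 22 → 'w'
Result = "iydw"


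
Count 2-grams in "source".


Word: "source" (length 6)
Number of 2-grams = length - 2 + 1 = 6 - 2 + 1
= 5


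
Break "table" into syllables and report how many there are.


Word: "table"
Syllable breakdown: ta-ble
Counting: 2 parts
= 2 syllables


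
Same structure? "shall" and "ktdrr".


Pattern of "shall": [0, 1, 2, 3, 3]
Pattern of "ktdrr": [0, 1, 2, 3, 3]
Patterns match
Same pattern = Yes


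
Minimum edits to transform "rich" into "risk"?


Word 1: "rich" (length 4)
Word 2: "risk" (length 4)
One optimal edit sequence (insert/delete/substitute each cost 1):
  1. keep 'r'
  2. keep 'i'
  3. substitute 'c' -> 's'  (+1)
  4. substitute 'h' -> 'k'  (+1)
Total edit operations: 2
Edit distance = 2


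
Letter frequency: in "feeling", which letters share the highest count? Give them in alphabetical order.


Word: "feeling"
Letter counts:
  'e': 2
  'f': 1
  'g': 1
  'i': 1
  'l': 1
  'n': 1
Maximum count = 2
Most frequent = 'e' (2 times each)


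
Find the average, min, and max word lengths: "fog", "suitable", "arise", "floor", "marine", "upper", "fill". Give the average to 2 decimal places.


Lengths: "fog"=3, "suitable"=8, "arise"=5, "floor"=5, "marine"=6, "upper"=5, "fill"=4
Sum = 36, Count = 7
Average = 36/7 = 5.14
= avg=5.14, min=3, max=8


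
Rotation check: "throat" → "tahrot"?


Word: "throat", Candidate: "tahrot"
Method: check if candidate is substring of word+word
"throatthroat" contains "tahrot"? No
Is rotation = No


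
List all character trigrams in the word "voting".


Word: "voting" (length 6)
Number of trigrams = 6 - 3 + 1 = 4
  Position 0: "vot"
  Position 1: "oti"
  Position 2: "tin"
  Position 3: "ing"
Trigrams = "vot", "oti", "tin", "ing"


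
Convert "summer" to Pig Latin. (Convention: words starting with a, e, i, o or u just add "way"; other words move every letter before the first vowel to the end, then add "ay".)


Word: "summer"
Starts with consonant(s) → move to end, add 'ay'
Consonant cluster: "s"
Pig Latin = "ummersay"


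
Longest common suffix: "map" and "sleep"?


Word 1: "map"
Word 2: "sleep"
Comparing from end:
  Pos -1: 'p' == 'p'
  Pos -2: 'a' != 'e' (stop)
LCS = "p" (length 1)


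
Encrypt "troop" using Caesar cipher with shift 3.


Word: "troop"
Shift: 3
Each letter → (letter + shift) mod 26:
  't' (19) + 3 = 22 → 'w'
  'r' (17) + 3 = 20 → 'u'
  'o' (14) + 3 = 17 → 'r'
  'o' (14) + 3 = 17 → 'r'
  'p' (15) + 3 = 18 → 's'
Result = "wurrs"


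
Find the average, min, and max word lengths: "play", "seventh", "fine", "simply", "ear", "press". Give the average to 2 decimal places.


Lengths: "play"=4, "seventh"=7, "fine"=4, "simply"=6, "ear"=3, "press"=5
Sum = 29, Count = 6
Average = 29/6 = 4.83
= avg=4.83, min=3, max=7


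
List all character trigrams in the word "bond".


Word: "bond" (length 4)
Number of trigrams = 4 - 3 + 1 = 2
  Position 0: "bon"
  Position 1: "ond"
Trigrams = "bon", "ond"


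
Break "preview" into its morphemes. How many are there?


Word: "preview"
Morphemes: pre- + view
Each morpheme carries meaning
= 2 morphemes


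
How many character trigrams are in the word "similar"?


Word: "similar" (length 7)
Number of 3-grams = length - 3 + 1 = 7 - 3 + 1
= 5


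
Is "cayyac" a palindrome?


Word: "cayyac"
Reversed: "cayyac"
Forward == Backward? cayyac == cayyac
Palindrome = Yes


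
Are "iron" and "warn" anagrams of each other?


Word 1: "iron" → sorted: inor
Word 2: "warn" → sorted: anrw
Same letters? inor != anrw
Anagram = No


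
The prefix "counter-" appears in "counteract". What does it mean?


Prefix: counter-
Example: counteract = counter- + act
Meaning = against / opposite


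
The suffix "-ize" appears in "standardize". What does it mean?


Suffix: -ize
Example: standardize (standard + -ize)
Meaning = to make


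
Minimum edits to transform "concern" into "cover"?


Word 1: "concern" (length 7)
Word 2: "cover" (length 5)
One optimal edit sequence (insert/delete/substitute each cost 1):
  1. keep 'c'
  2. keep 'o'
  3. delete 'n'  (+1)
  4. substitute 'c' -> 'v'  (+1)
  5. keep 'e'
  6. keep 'r'
  7. delete 'n'  (+1)
Total edit operations: 3
Edit distance = 3


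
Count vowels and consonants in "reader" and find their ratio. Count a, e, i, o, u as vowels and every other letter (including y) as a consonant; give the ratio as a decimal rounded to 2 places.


Word: "reader"
Vowels (a,e,i,o,u): 3
Consonants: 3
Ratio = 3/3
= 1.00


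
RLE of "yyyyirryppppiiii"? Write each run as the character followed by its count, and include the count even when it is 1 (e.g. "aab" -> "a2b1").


String: "yyyyirryppppiiii"
Scanning for consecutive runs:
  'y' x 4
  'i' x 1
  'r' x 2
  'y' x 1
  'p' x 4
  'i' x 4
RLE = "y4i1r2y1p4i4"


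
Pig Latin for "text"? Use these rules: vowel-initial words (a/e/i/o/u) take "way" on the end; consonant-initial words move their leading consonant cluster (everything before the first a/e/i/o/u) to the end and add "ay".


Word: "text"
Starts with consonant(s) → move to end, add 'ay'
Consonant cluster: "t"
Pig Latin = "exttay"


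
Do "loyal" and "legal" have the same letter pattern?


Pattern of "loyal": [0, 1, 2, 3, 0]
Pattern of "legal": [0, 1, 2, 3, 0]
Patterns match
Same pattern = Yes


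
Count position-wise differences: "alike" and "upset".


Comparing character by character (same length = 5):
  Pos 0: 'a' vs 'u' !=
  Pos 1: 'l' vs 'p' !=
  Pos 2: 'i' vs 's' !=
  Pos 3: 'k' vs 'e' !=
  Pos 4: 'e' vs 't' !=
Hamming distance = 5


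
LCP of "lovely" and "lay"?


Word 1: "lovely"
Word 2: "lay"
Comparing from start:
  Pos 0: 'l' == 'l'
  Pos 1: 'o' != 'a' (stop)
LCP = "l" (length 1)


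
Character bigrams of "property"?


Word: "property" (length 8)
Number of bigrams = 8 - 2 + 1 = 7
  Position 0: "pr"
  Position 1: "ro"
  Position 2: "op"
  Position 3: "pe"
  Position 4: "er"
  Position 5: "rt"
  Position 6: "ty"
Bigrams = "pr", "ro", "op", "pe", "er", "rt", "ty"


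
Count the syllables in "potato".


Word: "potato"
Syllable breakdown: po / ta / to
Counting: 3 parts
= 3 syllables


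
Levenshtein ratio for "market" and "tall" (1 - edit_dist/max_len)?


Word 1: "market" (length 6)
Word 2: "tall" (length 4)
One optimal edit sequence:
  1. substitute 'm' -> 't'  (+1)
  2. keep 'a'
  3. delete 'r'  (+1)
  4. delete 'k'  (+1)
  5. substitute 'e' -> 'l'  (+1)
  6. substitute 't' -> 'l'  (+1)
Edit distance = 5
Max length = max(6, 4) = 6
Similarity = 1 - 5/6
= 0.1667


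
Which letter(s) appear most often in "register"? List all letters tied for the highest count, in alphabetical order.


Word: "register"
Letter counts:
  'e': 2
  'g': 1
  'i': 1
  'r': 2
  's': 1
  't': 1
Maximum count = 2
Most frequent = 'e', 'r' (2 times each)


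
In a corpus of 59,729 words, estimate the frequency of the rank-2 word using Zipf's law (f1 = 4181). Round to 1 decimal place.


Zipf's law: f(r) = f(1) / r
f(1) = 4181
f(2) = 4181 / 2
= 2090.5 occurrences


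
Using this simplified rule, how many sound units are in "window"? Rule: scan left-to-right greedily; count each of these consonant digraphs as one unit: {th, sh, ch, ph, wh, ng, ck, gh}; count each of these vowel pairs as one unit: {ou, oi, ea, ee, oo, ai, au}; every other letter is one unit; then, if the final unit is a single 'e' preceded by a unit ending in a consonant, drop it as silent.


Word: "window" (6 letters)
Left-to-right scan:
  (1) 'w' (letter)
  (2) 'i' (letter)
  (3) 'n' (letter)
  (4) 'd' (letter)
  (5) 'o' (letter)
  (6) 'w' (letter)
Units from scan: 6
Sound units = 6 units


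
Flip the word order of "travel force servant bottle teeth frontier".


Original: "travel force servant bottle teeth frontier"
Words (1..n): travel | force | servant | bottle | teeth | frontier
Reversed (n..1): frontier | teeth | bottle | servant | force | travel
Result = "frontier teeth bottle servant force travel"


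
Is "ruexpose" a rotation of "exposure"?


Word: "exposure", Candidate: "ruexpose"
Method: check if candidate is substring of word+word
"exposureexposure" contains "ruexpose"? No
Is rotation = No


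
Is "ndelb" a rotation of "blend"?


Word: "blend", Candidate: "ndelb"
Method: check if candidate is substring of word+word
"blendblend" contains "ndelb"? No
Is rotation = No


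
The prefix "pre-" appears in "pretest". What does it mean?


Prefix: pre-
Example: pretest (pre- + test)
Meaning = before


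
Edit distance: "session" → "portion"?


Word 1: "session" (length 7)
Word 2: "portion" (length 7)
One optimal edit sequence (insert/delete/substitute each cost 1):
  1. substitute 's' -> 'p'  (+1)
  2. substitute 'e' -> 'o'  (+1)
  3. substitute 's' -> 'r'  (+1)
  4. substitute 's' -> 't'  (+1)
  5. keep 'i'
  6. keep 'o'
  7. keep 'n'
Total edit operations: 4
Edit distance = 4


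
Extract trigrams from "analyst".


Word: "analyst" (length 7)
Number of trigrams = 7 - 3 + 1 = 5
  Position 0: "ana"
  Position 1: "nal"
  Position 2: "aly"
  Position 3: "lys"
  Position 4: "yst"
Trigrams = "ana", "nal", "aly", "lys", "yst"


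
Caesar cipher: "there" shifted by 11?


Word: "there"
Shift: 11
Each letter → (letter + shift) mod 26:
  't' (19) + 11 = 4 → 'e'
  'h' (7) + 11 = 18 → 's'
  'e' (4) + 11 = 15 → 'p'
  'r' (17) + 11 = 2 → 'c'
  'e' (4) + 11 = 15 → 'p'
Result = "espcp"


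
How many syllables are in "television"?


Word: "television"
Syllable breakdown: tel / e / vi / sion
Counting: 4 parts
= 4 syllables


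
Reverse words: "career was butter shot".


Original: "career was butter shot"
Words (1..n): career | was | butter | shot
Reversed (n..1): shot | butter | was | career
Result = "shot butter was career"


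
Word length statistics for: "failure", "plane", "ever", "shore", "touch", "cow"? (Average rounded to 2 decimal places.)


Lengths: "failure"=7, "plane"=5, "ever"=4, "shore"=5, "touch"=5, "cow"=3
Sum = 29, Count = 6
Average = 29/6 = 4.83
= avg=4.83, min=3, max=7


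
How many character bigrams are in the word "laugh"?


Word: "laugh" (length 5)
Number of 2-grams = length - 2 + 1 = 5 - 2 + 1
= 4


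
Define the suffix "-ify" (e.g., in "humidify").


Suffix: -ify
As in: humidify -> humid + -ify
Meaning = to make


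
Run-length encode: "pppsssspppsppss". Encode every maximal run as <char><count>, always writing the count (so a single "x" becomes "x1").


String: "pppsssspppsppss"
Scanning for consecutive runs:
  'p' x 3
  's' x 4
  'p' x 3
  's' x 1
  'p' x 2
  's' x 2
RLE = "p3s4p3s1p2s2"


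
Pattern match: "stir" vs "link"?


Pattern of "stir": [0, 1, 2, 3]
Pattern of "link": [0, 1, 2, 3]
Patterns match
Same pattern = Yes


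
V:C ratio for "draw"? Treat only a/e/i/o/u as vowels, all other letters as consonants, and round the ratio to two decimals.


Word: "draw"
Vowels (a,e,i,o,u): 1
Consonants: 3
Ratio = 1/3
= 0.33


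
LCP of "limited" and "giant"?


Word 1: "limited"
Word 2: "giant"
Comparing from start:
  Pos 0: 'l' != 'g' (stop)
LCP = "" (length 0)


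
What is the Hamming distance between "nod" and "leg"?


Comparing character by character (same length = 3):
  Pos 0: 'n' vs 'l' !=
  Pos 1: 'o' vs 'e' !=
  Pos 2: 'd' vs 'g' !=
Hamming distance = 3


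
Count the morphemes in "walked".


Word: "walked"
Morphemes: walk / -ed
Each morpheme carries meaning
= 2 morphemes


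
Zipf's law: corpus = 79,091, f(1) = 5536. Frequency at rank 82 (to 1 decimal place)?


Zipf's law: f(r) = f(1) / r
f(1) = 5536
f(82) = 5536 / 82
= 67.5 occurrences


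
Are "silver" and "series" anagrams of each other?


Word 1: "silver" → sorted: eilrsv
Word 2: "series" → sorted: eeirss
Same letters? eilrsv != eeirss
Anagram = No


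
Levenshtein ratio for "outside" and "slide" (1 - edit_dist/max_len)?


Word 1: "outside" (length 7)
Word 2: "slide" (length 5)
One optimal edit sequence:
  1. delete 'o'  (+1)
  2. delete 'u'  (+1)
  3. substitute 't' -> 's'  (+1)
  4. substitute 's' -> 'l'  (+1)
  5. keep 'i'
  6. keep 'd'
  7. keep 'e'
Edit distance = 4
Max length = max(7, 5) = 7
Similarity = 1 - 4/7
= 0.4286


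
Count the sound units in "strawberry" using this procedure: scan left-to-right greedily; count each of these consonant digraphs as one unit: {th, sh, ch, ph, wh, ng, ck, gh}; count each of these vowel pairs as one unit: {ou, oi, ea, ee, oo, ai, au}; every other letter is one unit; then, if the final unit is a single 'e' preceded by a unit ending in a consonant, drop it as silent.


Word: "strawberry" (10 letters)
Left-to-right scan:
  1. 's' (letter)
  2. 't' (letter)
  3. 'r' (letter)
  4. 'a' (letter)
  5. 'w' (letter)
  6. 'b' (letter)
  7. 'e' (letter)
  8. 'r' (letter)
  9. 'r' (letter)
  10. 'y' (letter)
Units from scan: 10
Sound units = 10 units


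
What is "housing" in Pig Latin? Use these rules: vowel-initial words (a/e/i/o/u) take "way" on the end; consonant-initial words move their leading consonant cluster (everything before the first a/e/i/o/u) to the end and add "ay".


Word: "housing"
Starts with consonant(s) → move to end, add 'ay'
Consonant cluster: "h"
Pig Latin = "ousinghay"


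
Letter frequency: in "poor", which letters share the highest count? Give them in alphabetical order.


Word: "poor"
Letter counts:
  'o': 2
  'p': 1
  'r': 1
Maximum count = 2
Most frequent = 'o' (2 times each)


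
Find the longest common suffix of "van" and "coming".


Word 1: "van"
Word 2: "coming"
Comparing from end:
  Pos -1: 'n' != 'g' (stop)
LCS = "" (length 0)


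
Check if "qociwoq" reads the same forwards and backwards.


Word: "qociwoq"
Reversed: "qowicoq"
Forward == Backward? qociwoq != qowicoq
Palindrome = No


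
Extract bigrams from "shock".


Word: "shock" (length 5)
Number of bigrams = 5 - 2 + 1 = 4
  Position 0: "sh"
  Position 1: "ho"
  Position 2: "oc"
  Position 3: "ck"
Bigrams = "sh", "ho", "oc", "ck"


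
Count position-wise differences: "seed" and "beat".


Comparing character by character (same length = 4):
  Pos 0: 's' vs 'b' !=
  Pos 1: 'e' vs 'e' =
  Pos 2: 'e' vs 'a' !=
  Pos 3: 'd' vs 't' !=
Hamming distance = 3


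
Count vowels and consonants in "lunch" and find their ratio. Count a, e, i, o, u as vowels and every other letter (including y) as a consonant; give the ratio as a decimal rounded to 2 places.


Word: "lunch"
Vowels (a,e,i,o,u): 1
Consonants: 4
Ratio = 1/4
= 0.25


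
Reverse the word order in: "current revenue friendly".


Original: "current revenue friendly"
Words (1..n): current | revenue | friendly
Reversed (n..1): friendly | revenue | current
Result = "friendly revenue current"


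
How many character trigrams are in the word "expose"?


Word: "expose" (length 6)
Number of 3-grams = length - 3 + 1 = 6 - 3 + 1
= 4


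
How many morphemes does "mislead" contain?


Word: "mislead"
Morphemes: mis- + lead
Each morpheme carries meaning
= 2 morphemes


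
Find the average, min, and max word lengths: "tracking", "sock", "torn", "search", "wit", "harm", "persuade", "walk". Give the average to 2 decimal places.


Lengths: "tracking"=8, "sock"=4, "torn"=4, "search"=6, "wit"=3, "harm"=4, "persuade"=8, "walk"=4
Sum = 41, Count = 8
Average = 41/8 = 5.13
= avg=5.13, min=3, max=8


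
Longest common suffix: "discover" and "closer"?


Word 1: "discover"
Word 2: "closer"
Comparing from end:
  Pos -1: 'r' == 'r'
  Pos -2: 'e' == 'e'
  Pos -3: 'v' != 's' (stop)
LCS = "er" (length 2)


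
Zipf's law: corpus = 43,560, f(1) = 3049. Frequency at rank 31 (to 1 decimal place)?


Zipf's law: f(r) = f(1) / r
f(1) = 3049
f(31) = 3049 / 31
= 98.4 occurrences


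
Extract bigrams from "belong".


Word: "belong" (length 6)
Number of bigrams = 6 - 2 + 1 = 5
  Position 0: "be"
  Position 1: "el"
  Position 2: "lo"
  Position 3: "on"
  Position 4: "ng"
Bigrams = "be", "el", "lo", "on", "ng"


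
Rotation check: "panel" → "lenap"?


Word: "panel", Candidate: "lenap"
Method: check if candidate is substring of word+word
"panelpanel" contains "lenap"? No
Is rotation = No


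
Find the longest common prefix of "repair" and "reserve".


Word 1: "repair"
Word 2: "reserve"
Comparing from start:
  Pos 0: 'r' == 'r'
  Pos 1: 'e' == 'e'
  Pos 2: 'p' != 's' (stop)
LCP = "re" (length 2)


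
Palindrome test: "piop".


Word: "piop"
Reversed: "poip"
Forward == Backward? piop != poip
Palindrome = No


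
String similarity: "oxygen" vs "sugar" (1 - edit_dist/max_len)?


Word 1: "oxygen" (length 6)
Word 2: "sugar" (length 5)
One optimal edit sequence:
  1. delete 'o'  (+1)
  2. substitute 'x' -> 's'  (+1)
  3. substitute 'y' -> 'u'  (+1)
  4. keep 'g'
  5. substitute 'e' -> 'a'  (+1)
  6. substitute 'n' -> 'r'  (+1)
Edit distance = 5
Max length = max(6, 5) = 6
Similarity = 1 - 5/6
= 0.1667


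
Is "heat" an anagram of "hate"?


Word 1: "hate" → sorted: aeht
Word 2: "heat" → sorted: aeht
Same letters? aeht == aeht
Anagram = Yes


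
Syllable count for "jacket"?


Word: "jacket"
Syllable breakdown: jack / et
Counting: 2 parts
= 2 syllables


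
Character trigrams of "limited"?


Word: "limited" (length 7)
Number of trigrams = 7 - 3 + 1 = 5
  Position 0: "lim"
  Position 1: "imi"
  Position 2: "mit"
  Position 3: "ite"
  Position 4: "ted"
Trigrams = "lim", "imi", "mit", "ite", "ted"


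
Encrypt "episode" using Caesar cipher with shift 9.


Word: "episode"
Shift: 9
Each letter → (letter + shift) mod 26:
  'e' (4) + 9 = 13 → 'n'
  'p' (15) + 9 = 24 → 'y'
  'i' (8) + 9 = 17 → 'r'
  's' (18) + 9 = 1 → 'b'
  'o' (14) + 9 = 23 → 'x'
  'd' (3) + 9 = 12 → 'm'
  'e' (4) + 9 = 13 → 'n'
Result = "nyrbxmn"


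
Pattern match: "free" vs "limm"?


Pattern of "free": [0, 1, 2, 2]
Pattern of "limm": [0, 1, 2, 2]
Patterns match
Same pattern = Yes


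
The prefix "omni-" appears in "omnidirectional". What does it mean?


Prefix: omni-
Example: omnidirectional (omni- + directional)
Meaning = all


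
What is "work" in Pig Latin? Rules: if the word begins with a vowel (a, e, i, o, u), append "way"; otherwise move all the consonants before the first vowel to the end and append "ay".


Word: "work"
Starts with consonant(s) → move to end, add 'ay'
Consonant cluster: "w"
Pig Latin = "orkway"


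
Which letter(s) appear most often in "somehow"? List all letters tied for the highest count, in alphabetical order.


Word: "somehow"
Letter counts:
  'e': 1
  'h': 1
  'm': 1
  'o': 2
  's': 1
  'w': 1
Maximum count = 2
Most frequent = 'o' (2 times each)


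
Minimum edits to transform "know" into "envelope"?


Word 1: "know" (length 4)
Word 2: "envelope" (length 8)
One optimal edit sequence (insert/delete/substitute each cost 1):
  1. substitute 'k' -> 'e'  (+1)
  2. keep 'n'
  3. insert 'v'  (+1)
  4. insert 'e'  (+1)
  5. insert 'l'  (+1)
  6. keep 'o'
  7. insert 'p'  (+1)
  8. substitute 'w' -> 'e'  (+1)
Total edit operations: 6
Edit distance = 6


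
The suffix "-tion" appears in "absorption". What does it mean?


Suffix: -tion
Example: absorption = absorb + -tion, with a spelling change
Meaning = act or process


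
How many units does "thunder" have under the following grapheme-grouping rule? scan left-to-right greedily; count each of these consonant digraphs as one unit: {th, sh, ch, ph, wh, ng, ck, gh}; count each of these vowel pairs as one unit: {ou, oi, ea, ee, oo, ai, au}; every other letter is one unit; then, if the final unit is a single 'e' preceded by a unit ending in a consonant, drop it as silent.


Word: "thunder" (7 letters)
Left-to-right scan:
  1. 'th' (digraph)
  2. 'u' (letter)
  3. 'n' (letter)
  4. 'd' (letter)
  5. 'e' (letter)
  6. 'r' (letter)
Units from scan: 6
Sound units = 6 units
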